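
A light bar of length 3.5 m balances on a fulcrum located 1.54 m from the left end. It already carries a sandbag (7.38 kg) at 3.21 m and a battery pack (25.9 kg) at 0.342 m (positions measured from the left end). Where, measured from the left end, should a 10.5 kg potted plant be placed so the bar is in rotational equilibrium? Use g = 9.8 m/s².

x ≈ 3.32 m from the left end

Take moments about the fulcrum (at 1.54 m from the left end).
Sandbag: 7.38 × 9.8 = 72.32 N down at 3.21 m → arm 1.67 m, τ = 72.32 × 1.67 = 120.8 N·m clockwise.
Battery pack: 25.9 × 9.8 = 253.8 N down at 0.342 m → arm 1.198 m, τ = 253.8 × 1.198 = 304.1 N·m counterclockwise.
Net moment of existing loads = 183.3 N·m counterclockwise.
The potted plant weighs 10.5 × 9.8 = 102.9 N and must supply an equal clockwise moment, so its lever arm about the fulcrum is 183.3 / 102.9 = 1.78 m.
That puts it at 1.54 + 1.78 = 3.32 m from the left end.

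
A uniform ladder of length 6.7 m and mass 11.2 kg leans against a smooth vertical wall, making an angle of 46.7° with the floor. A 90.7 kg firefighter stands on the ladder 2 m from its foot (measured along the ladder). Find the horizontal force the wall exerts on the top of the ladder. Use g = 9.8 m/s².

N_wall ≈ 302 N

About the foot of the ladder:
Ladder weight 11.2×9.8 = 109.8 N acts at 3.35 m along the ladder; its horizontal arm is 3.35·cos46.7° = 2.297 m → τ = 252.2 N·m clockwise.
Firefighter: 90.7×9.8 = 888.9 N at 2 m → arm 1.372 m → τ = 1220 N·m clockwise.
Wall normal N acts horizontally at the top; its moment arm is the height L sinθ = 6.7·sin46.7° = 4.876 m, counterclockwise.
Balancing moments: N × 4.876 = 1472, giving N = 302 N.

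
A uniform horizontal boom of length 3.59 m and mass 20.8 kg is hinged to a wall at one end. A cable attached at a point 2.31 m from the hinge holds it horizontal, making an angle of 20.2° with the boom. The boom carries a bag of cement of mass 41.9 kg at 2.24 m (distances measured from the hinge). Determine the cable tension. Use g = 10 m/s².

Take moments about the hinge.
Beam weight: 20.8 × 10 = 208 N down at 1.795 m → arm 1.795 m, τ = 208 × 1.795 = 373.4 N·m clockwise.
Bag of cement: 41.9 × 10 = 419 N down at 2.24 m → arm 2.24 m, τ = 419 × 2.24 = 938.6 N·m clockwise.
Total clockwise load moment = 1312 N·m.
The cable tension T acts at 2.31 m; only its component perpendicular to the boom, T sinθ, produces torque. sin 20.2° = 0.3453.
Balancing moments: T × 2.31 × 0.3453 = 1312, giving T = 1312 / 0.7976 = 1640 N.

T ≈ 1640 N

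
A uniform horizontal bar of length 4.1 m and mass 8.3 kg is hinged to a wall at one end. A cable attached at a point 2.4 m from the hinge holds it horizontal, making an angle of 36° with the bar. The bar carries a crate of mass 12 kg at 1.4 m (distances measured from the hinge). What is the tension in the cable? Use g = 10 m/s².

Take moments about the hinge.
Beam weight: 8.3 × 10 = 83 N down at 2.05 m → arm 2.05 m, τ = 83 × 2.05 = 170.1 N·m clockwise.
Crate: 12 × 10 = 120 N down at 1.4 m → arm 1.4 m, τ = 120 × 1.4 = 168 N·m clockwise.
Total clockwise load moment = 338.1 N·m.
The cable tension T acts at 2.4 m; only its component perpendicular to the bar, T sinθ, produces torque. sin 36° = 0.5878.
Setting net torque to zero: T × 2.4 × 0.5878 = 338.1 → T = 338.1 / 1.411 = 240 N.

T ≈ 240 N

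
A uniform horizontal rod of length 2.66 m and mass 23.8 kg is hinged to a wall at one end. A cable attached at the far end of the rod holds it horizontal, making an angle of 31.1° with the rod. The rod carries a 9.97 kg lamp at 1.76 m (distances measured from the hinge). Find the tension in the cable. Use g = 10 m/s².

About the hinge:
Beam weight: 23.8 × 10 = 238 N down at 1.33 m → arm 1.33 m, τ = 238 × 1.33 = 316.5 N·m clockwise.
Lamp: 9.97 × 10 = 99.7 N down at 1.76 m → arm 1.76 m, τ = 99.7 × 1.76 = 175.5 N·m clockwise.
Total clockwise load moment = 492 N·m.
The cable tension T acts at 2.66 m; only its component perpendicular to the rod, T sinθ, produces torque. sin 31.1° = 0.5165.
Balancing moments: T × 2.66 × 0.5165 = 492, giving T = 492 / 1.374 = 358 N.

T ≈ 358 N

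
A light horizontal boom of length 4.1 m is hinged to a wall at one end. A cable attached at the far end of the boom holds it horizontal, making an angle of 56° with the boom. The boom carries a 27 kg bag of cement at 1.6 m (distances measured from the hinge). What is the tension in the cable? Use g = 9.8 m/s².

T ≈ 125 N

Choose the hinge as the axis so the unknown hinge reaction has zero arm there.
Bag of cement: 27 × 9.8 = 264.6 N down at 1.6 m → arm 1.6 m, τ = 264.6 × 1.6 = 423.4 N·m clockwise.
Total clockwise load moment = 423.4 N·m.
The cable tension T acts at 4.1 m; only its component perpendicular to the boom, T sinθ, produces torque. sin 56° = 0.829.
Setting net torque to zero: T × 4.1 × 0.829 = 423.4 → T = 423.4 / 3.399 = 125 N.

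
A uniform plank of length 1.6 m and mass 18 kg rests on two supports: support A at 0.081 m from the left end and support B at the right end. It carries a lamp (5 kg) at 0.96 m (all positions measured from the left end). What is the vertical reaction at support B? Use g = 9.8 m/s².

R_B ≈ 112 N

Take moments about support A.
Beam weight: 18 × 9.8 = 176.4 N down at 0.8 m → arm 0.719 m, τ = 176.4 × 0.719 = 126.8 N·m clockwise.
Lamp: 5 × 9.8 = 49 N down at 0.96 m → arm 0.879 m, τ = 49 × 0.879 = 43.07 N·m clockwise.
Net load moment about support A = 169.9 N·m clockwise.
Reaction R at support B is upward at 1.6 m, arm 1.519 m → moment R × 1.519 counterclockwise.
Balancing moments: R × 1.519 = 169.9, giving R = 112 N.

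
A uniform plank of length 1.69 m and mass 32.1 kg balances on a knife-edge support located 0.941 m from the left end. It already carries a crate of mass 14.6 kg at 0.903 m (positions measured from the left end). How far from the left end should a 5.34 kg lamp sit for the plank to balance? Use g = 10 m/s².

Take moments about the knife-edge support (at 0.941 m from the left end).
Beam weight: 32.1 × 10 = 321 N down at 0.845 m → arm 0.096 m, τ = 321 × 0.096 = 30.82 N·m counterclockwise.
Crate: 14.6 × 10 = 146 N down at 0.903 m → arm 0.038 m, τ = 146 × 0.038 = 5.548 N·m counterclockwise.
Net moment of existing loads = 36.37 N·m counterclockwise.
The lamp weighs 5.34 × 10 = 53.4 N and must supply an equal clockwise moment, so its lever arm about the knife-edge support is 36.37 / 53.4 = 0.681 m.
That puts it at 0.941 + 0.681 = 1.62 m from the left end.

x ≈ 1.62 m from the left end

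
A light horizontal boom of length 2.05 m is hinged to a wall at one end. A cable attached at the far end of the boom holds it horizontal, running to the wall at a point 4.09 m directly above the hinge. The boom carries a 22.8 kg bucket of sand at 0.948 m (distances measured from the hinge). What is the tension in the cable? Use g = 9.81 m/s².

Sum moments about the hinge (the unknown hinge reaction has zero arm there).
Bucket of sand: 22.8 × 9.81 = 223.7 N down at 0.948 m → arm 0.948 m, τ = 223.7 × 0.948 = 212.1 N·m clockwise.
Total clockwise load moment = 212.1 N·m.
The cable tension T acts at 2.05 m; only its component perpendicular to the boom, T sinθ, produces torque. sinθ = h/√(h²+d²) = 4.09/√(4.09²+2.05²) = 0.894.
Balancing moments: T × 2.05 × 0.894 = 212.1, giving T = 212.1 / 1.833 = 116 N.

T ≈ 116 N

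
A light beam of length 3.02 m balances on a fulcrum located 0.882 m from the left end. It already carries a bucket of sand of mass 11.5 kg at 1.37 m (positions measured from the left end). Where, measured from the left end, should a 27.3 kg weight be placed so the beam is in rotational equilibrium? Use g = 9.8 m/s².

Choose the fulcrum (at 0.882 m from the left end) as the axis so the support reaction has zero arm there.
Bucket of sand: 11.5 × 9.8 = 112.7 N down at 1.37 m → arm 0.488 m, τ = 112.7 × 0.488 = 55 N·m clockwise.
Net moment of existing loads = 55 N·m clockwise.
The weight weighs 27.3 × 9.8 = 267.5 N and must supply an equal counterclockwise moment, so its lever arm about the fulcrum is 55 / 267.5 = 0.206 m.
That puts it at 0.882 − 0.206 = 0.676 m from the left end.

x ≈ 0.676 m from the left end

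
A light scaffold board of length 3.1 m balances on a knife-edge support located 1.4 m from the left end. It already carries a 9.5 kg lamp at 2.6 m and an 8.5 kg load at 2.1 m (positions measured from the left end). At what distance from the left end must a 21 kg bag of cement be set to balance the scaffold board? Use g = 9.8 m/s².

x ≈ 0.574 m from the left end

About the knife-edge support (at 1.4 m from the left end):
Lamp: 9.5 × 9.8 = 93.1 N down at 2.6 m → arm 1.2 m, τ = 93.1 × 1.2 = 111.7 N·m clockwise.
Load: 8.5 × 9.8 = 83.3 N down at 2.1 m → arm 0.7 m, τ = 83.3 × 0.7 = 58.31 N·m clockwise.
Net moment of existing loads = 170 N·m clockwise.
The bag of cement weighs 21 × 9.8 = 205.8 N and must supply an equal counterclockwise moment, so its lever arm about the knife-edge support is 170 / 205.8 = 0.826 m.
That puts it at 1.4 − 0.826 = 0.574 m from the left end.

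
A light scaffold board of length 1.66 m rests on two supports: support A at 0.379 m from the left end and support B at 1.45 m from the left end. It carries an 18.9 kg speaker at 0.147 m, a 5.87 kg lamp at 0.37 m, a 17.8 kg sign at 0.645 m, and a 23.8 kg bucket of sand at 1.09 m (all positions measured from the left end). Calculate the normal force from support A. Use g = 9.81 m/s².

R_A ≈ 493 N

Choose support B as the axis so its reaction then has zero moment arm.
Speaker: 18.9 × 9.81 = 185.4 N down at 0.147 m → arm 1.303 m, τ = 185.4 × 1.303 = 241.6 N·m counterclockwise.
Lamp: 5.87 × 9.81 = 57.58 N down at 0.37 m → arm 1.08 m, τ = 57.58 × 1.08 = 62.19 N·m counterclockwise.
Sign: 17.8 × 9.81 = 174.6 N down at 0.645 m → arm 0.805 m, τ = 174.6 × 0.805 = 140.6 N·m counterclockwise.
Bucket of sand: 23.8 × 9.81 = 233.5 N down at 1.09 m → arm 0.36 m, τ = 233.5 × 0.36 = 84.06 N·m counterclockwise.
Net load moment about support B = 528.5 N·m counterclockwise.
Reaction R at support A is upward at 0.379 m, arm 1.071 m → moment R × 1.071 clockwise.
Στ = 0 ⇒ R × 1.071 = 528.5 ⇒ R = 493 N.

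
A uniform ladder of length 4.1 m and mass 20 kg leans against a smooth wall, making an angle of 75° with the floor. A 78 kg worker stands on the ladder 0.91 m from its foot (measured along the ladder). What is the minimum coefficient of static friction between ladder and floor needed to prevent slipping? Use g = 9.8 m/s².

Choose the foot of the ladder as the axis so the floor normal and friction both act there and drop out.
Ladder weight 20×9.8 = 196 N acts at 2.05 m along the ladder; its horizontal arm is 2.05·cos75° = 0.5306 m → τ = 104 N·m clockwise.
Worker: 78×9.8 = 764.4 N at 0.91 m → arm 0.2355 m → τ = 180 N·m clockwise.
Wall normal N acts horizontally at the top; its moment arm is the height L sinθ = 4.1·sin75° = 3.96 m, counterclockwise.
For rotational equilibrium, N × 3.96 = 284, so N = 71.72 N.
ΣFx = 0 ⇒ f = N_wall = 71.72 N. ΣFy = 0 ⇒ N_floor = 960.4 N.
μ_min = f / N_floor = 71.72 / 960.4 = 0.0747.

μ_min ≈ 0.0747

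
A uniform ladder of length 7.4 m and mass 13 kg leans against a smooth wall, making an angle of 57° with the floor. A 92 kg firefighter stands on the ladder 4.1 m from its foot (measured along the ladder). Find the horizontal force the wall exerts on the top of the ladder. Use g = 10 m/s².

Choose the foot of the ladder as the axis so the floor normal and friction both act there and drop out.
Ladder weight 13×10 = 130 N acts at 3.7 m along the ladder; its horizontal arm is 3.7·cos57° = 2.015 m → τ = 261.9 N·m clockwise.
Firefighter: 92×10 = 920 N at 4.1 m → arm 2.233 m → τ = 2054 N·m clockwise.
Wall normal N acts horizontally at the top; its moment arm is the height L sinθ = 7.4·sin57° = 6.206 m, counterclockwise.
For rotational equilibrium, N × 6.206 = 2316, so N = 373 N.

N_wall ≈ 373 N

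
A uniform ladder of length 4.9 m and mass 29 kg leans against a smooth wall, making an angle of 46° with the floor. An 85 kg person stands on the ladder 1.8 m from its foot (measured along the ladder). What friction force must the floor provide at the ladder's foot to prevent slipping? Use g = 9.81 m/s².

Taking torques about the foot of the ladder:
Ladder weight 29×9.81 = 284.5 N acts at 2.45 m along the ladder; its horizontal arm is 2.45·cos46° = 1.702 m → τ = 484.2 N·m clockwise.
Person: 85×9.81 = 833.9 N at 1.8 m → arm 1.25 m → τ = 1042 N·m clockwise.
Wall normal N acts horizontally at the top; its moment arm is the height L sinθ = 4.9·sin46° = 3.525 m, counterclockwise.
Setting net torque to zero: N × 3.525 = 1526 → N = 433 N.
ΣFx = 0: friction at the foot balances the wall's push, so f = N_wall = 433 N.

f ≈ 433 N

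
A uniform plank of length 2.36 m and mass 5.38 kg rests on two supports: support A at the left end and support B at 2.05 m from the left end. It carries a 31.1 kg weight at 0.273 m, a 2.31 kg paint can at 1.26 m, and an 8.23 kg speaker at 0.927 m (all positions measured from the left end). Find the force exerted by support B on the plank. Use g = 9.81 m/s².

R_B ≈ 121 N

Take moments about support A.
Beam weight: 5.38 × 9.81 = 52.78 N down at 1.18 m → arm 1.18 m, τ = 52.78 × 1.18 = 62.28 N·m clockwise.
Weight: 31.1 × 9.81 = 305.1 N down at 0.273 m → arm 0.273 m, τ = 305.1 × 0.273 = 83.29 N·m clockwise.
Paint can: 2.31 × 9.81 = 22.66 N down at 1.26 m → arm 1.26 m, τ = 22.66 × 1.26 = 28.55 N·m clockwise.
Speaker: 8.23 × 9.81 = 80.74 N down at 0.927 m → arm 0.927 m, τ = 80.74 × 0.927 = 74.85 N·m clockwise.
Net load moment about support A = 249 N·m clockwise.
Reaction R at support B is upward at 2.05 m, arm 2.05 m → moment R × 2.05 counterclockwise.
Balancing moments: R × 2.05 = 249, giving R = 121 N.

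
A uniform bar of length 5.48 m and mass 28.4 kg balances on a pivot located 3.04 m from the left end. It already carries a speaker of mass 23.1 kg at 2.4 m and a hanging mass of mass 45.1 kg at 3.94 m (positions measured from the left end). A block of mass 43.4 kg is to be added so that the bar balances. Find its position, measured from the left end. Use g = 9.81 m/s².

x ≈ 2.64 m from the left end

Take moments about the pivot (at 3.04 m from the left end).
Beam weight: 28.4 × 9.81 = 278.6 N down at 2.74 m → arm 0.3 m, τ = 278.6 × 0.3 = 83.58 N·m counterclockwise.
Speaker: 23.1 × 9.81 = 226.6 N down at 2.4 m → arm 0.64 m, τ = 226.6 × 0.64 = 145 N·m counterclockwise.
Hanging mass: 45.1 × 9.81 = 442.4 N down at 3.94 m → arm 0.9 m, τ = 442.4 × 0.9 = 398.2 N·m clockwise.
Net moment of existing loads = 169.6 N·m clockwise.
The block weighs 43.4 × 9.81 = 425.8 N and must supply an equal counterclockwise moment, so its lever arm about the pivot is 169.6 / 425.8 = 0.398 m.
That puts it at 3.04 − 0.398 = 2.64 m from the left end.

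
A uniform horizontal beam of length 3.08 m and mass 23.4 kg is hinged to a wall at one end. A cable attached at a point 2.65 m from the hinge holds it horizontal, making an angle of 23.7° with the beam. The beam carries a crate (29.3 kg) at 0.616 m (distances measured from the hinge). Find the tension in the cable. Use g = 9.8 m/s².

About the hinge:
Beam weight: 23.4 × 9.8 = 229.3 N down at 1.54 m → arm 1.54 m, τ = 229.3 × 1.54 = 353.1 N·m clockwise.
Crate: 29.3 × 9.8 = 287.1 N down at 0.616 m → arm 0.616 m, τ = 287.1 × 0.616 = 176.9 N·m clockwise.
Total clockwise load moment = 530 N·m.
The cable tension T acts at 2.65 m; only its component perpendicular to the beam, T sinθ, produces torque. sin 23.7° = 0.4019.
For rotational equilibrium, T × 2.65 × 0.4019 = 530, so T = 530 / 1.065 = 498 N.

T ≈ 498 N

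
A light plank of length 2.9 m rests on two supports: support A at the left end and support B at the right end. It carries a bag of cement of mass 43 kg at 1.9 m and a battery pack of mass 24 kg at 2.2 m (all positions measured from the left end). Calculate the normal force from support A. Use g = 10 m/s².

R_A ≈ 206 N

Sum moments about support B (its reaction then has zero moment arm).
Bag of cement: 43 × 10 = 430 N down at 1.9 m → arm 1 m, τ = 430 × 1 = 430 N·m counterclockwise.
Battery pack: 24 × 10 = 240 N down at 2.2 m → arm 0.7 m, τ = 240 × 0.7 = 168 N·m counterclockwise.
Net load moment about support B = 598 N·m counterclockwise.
Reaction R at support A is upward at 0 m, arm 2.9 m → moment R × 2.9 clockwise.
For rotational equilibrium, R × 2.9 = 598, so R = 206 N.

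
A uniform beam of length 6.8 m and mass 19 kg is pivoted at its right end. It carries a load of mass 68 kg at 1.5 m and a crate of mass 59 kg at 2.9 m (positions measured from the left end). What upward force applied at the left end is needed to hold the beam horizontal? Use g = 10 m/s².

Taking torques about the right end:
Beam weight: 19 × 10 = 190 N down at 3.4 m → arm 3.4 m, τ = 190 × 3.4 = 646 N·m counterclockwise.
Load: 68 × 10 = 680 N down at 1.5 m → arm 5.3 m, τ = 680 × 5.3 = 3604 N·m counterclockwise.
Crate: 59 × 10 = 590 N down at 2.9 m → arm 3.9 m, τ = 590 × 3.9 = 2301 N·m counterclockwise.
Net moment of the loads = 6551 N·m counterclockwise.
The upward force F acts at the left end, arm 6.8 m, giving F × 6.8 clockwise.
For rotational equilibrium, F × 6.8 = 6551, so F = 6551 / 6.8 = 963 N.

F ≈ 963 N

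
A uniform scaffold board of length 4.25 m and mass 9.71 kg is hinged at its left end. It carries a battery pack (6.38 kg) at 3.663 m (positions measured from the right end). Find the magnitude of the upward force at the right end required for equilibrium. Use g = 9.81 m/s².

Sum moments about the left end (the unknown pivot reaction has zero arm there).
Beam weight: 9.71 × 9.81 = 95.26 N down at 2.125 m → arm 2.125 m, τ = 95.26 × 2.125 = 202.4 N·m clockwise.
Battery pack: 6.38 × 9.81 = 62.59 N down at 3.663 m → arm 0.587 m, τ = 62.59 × 0.587 = 36.74 N·m clockwise.
Net moment of the loads = 239.1 N·m clockwise.
The upward force F acts at the right end, arm 4.25 m, giving F × 4.25 counterclockwise.
For rotational equilibrium, F × 4.25 = 239.1, so F = 239.1 / 4.25 = 56.3 N.

F ≈ 56.3 N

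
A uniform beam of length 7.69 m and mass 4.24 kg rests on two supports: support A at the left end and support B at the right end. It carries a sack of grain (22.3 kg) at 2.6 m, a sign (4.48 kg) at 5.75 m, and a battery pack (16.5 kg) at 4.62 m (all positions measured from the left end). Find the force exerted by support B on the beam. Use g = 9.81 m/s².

Taking torques about support A:
Beam weight: 4.24 × 9.81 = 41.59 N down at 3.845 m → arm 3.845 m, τ = 41.59 × 3.845 = 159.9 N·m clockwise.
Sack of grain: 22.3 × 9.81 = 218.8 N down at 2.6 m → arm 2.6 m, τ = 218.8 × 2.6 = 568.9 N·m clockwise.
Sign: 4.48 × 9.81 = 43.95 N down at 5.75 m → arm 5.75 m, τ = 43.95 × 5.75 = 252.7 N·m clockwise.
Battery pack: 16.5 × 9.81 = 161.9 N down at 4.62 m → arm 4.62 m, τ = 161.9 × 4.62 = 748 N·m clockwise.
Net load moment about support A = 1730 N·m clockwise.
Reaction R at support B is upward at 7.69 m, arm 7.69 m → moment R × 7.69 counterclockwise.
Balancing moments: R × 7.69 = 1730, giving R = 225 N.

R_B ≈ 225 N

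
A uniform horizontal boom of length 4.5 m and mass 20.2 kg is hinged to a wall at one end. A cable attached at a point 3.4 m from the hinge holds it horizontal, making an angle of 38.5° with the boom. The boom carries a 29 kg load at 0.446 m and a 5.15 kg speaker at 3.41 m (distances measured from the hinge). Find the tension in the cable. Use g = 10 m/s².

Choose the hinge as the axis so the unknown hinge reaction has zero arm there.
Beam weight: 20.2 × 10 = 202 N down at 2.25 m → arm 2.25 m, τ = 202 × 2.25 = 454.5 N·m clockwise.
Load: 29 × 10 = 290 N down at 0.446 m → arm 0.446 m, τ = 290 × 0.446 = 129.3 N·m clockwise.
Speaker: 5.15 × 10 = 51.5 N down at 3.41 m → arm 3.41 m, τ = 51.5 × 3.41 = 175.6 N·m clockwise.
Total clockwise load moment = 759.4 N·m.
The cable tension T acts at 3.4 m; only its component perpendicular to the boom, T sinθ, produces torque. sin 38.5° = 0.6225.
Balancing moments: T × 3.4 × 0.6225 = 759.4, giving T = 759.4 / 2.117 = 359 N.

T ≈ 359 N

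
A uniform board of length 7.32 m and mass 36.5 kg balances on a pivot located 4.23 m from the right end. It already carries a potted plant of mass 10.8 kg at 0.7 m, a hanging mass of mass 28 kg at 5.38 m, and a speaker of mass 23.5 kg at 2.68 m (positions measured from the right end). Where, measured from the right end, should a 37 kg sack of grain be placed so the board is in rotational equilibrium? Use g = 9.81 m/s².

Taking torques about the pivot (at 4.23 m from the right end):
Beam weight: 36.5 × 9.81 = 358.1 N down at 3.66 m → arm 0.57 m, τ = 358.1 × 0.57 = 204.1 N·m clockwise.
Potted plant: 10.8 × 9.81 = 105.9 N down at 0.7 m → arm 3.53 m, τ = 105.9 × 3.53 = 373.8 N·m clockwise.
Hanging mass: 28 × 9.81 = 274.7 N down at 5.38 m → arm 1.15 m, τ = 274.7 × 1.15 = 315.9 N·m counterclockwise.
Speaker: 23.5 × 9.81 = 230.5 N down at 2.68 m → arm 1.55 m, τ = 230.5 × 1.55 = 357.3 N·m clockwise.
Net moment of existing loads = 619.3 N·m clockwise.
The sack of grain weighs 37 × 9.81 = 363 N and must supply an equal counterclockwise moment, so its lever arm about the pivot is 619.3 / 363 = 1.71 m.
That puts it at 4.23 + 1.71 = 5.94 m from the right end.

x ≈ 5.94 m from the right end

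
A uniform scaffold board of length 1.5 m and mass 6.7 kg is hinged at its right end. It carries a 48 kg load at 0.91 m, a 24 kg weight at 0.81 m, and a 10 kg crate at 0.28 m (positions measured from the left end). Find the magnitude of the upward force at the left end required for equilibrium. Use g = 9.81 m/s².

F ≈ 406 N

About the right end:
Beam weight: 6.7 × 9.81 = 65.73 N down at 0.75 m → arm 0.75 m, τ = 65.73 × 0.75 = 49.3 N·m counterclockwise.
Load: 48 × 9.81 = 470.9 N down at 0.91 m → arm 0.59 m, τ = 470.9 × 0.59 = 277.8 N·m counterclockwise.
Weight: 24 × 9.81 = 235.4 N down at 0.81 m → arm 0.69 m, τ = 235.4 × 0.69 = 162.4 N·m counterclockwise.
Crate: 10 × 9.81 = 98.1 N down at 0.28 m → arm 1.22 m, τ = 98.1 × 1.22 = 119.7 N·m counterclockwise.
Net moment of the loads = 609.2 N·m counterclockwise.
The upward force F acts at the left end, arm 1.5 m, giving F × 1.5 clockwise.
Balancing moments: F × 1.5 = 609.2, giving F = 609.2 / 1.5 = 406 N.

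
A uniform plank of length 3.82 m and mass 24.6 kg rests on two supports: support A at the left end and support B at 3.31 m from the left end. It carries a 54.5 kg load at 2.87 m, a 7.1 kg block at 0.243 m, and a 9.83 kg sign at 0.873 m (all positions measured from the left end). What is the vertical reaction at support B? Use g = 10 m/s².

R_B ≈ 646 N

About support A:
Beam weight: 24.6 × 10 = 246 N down at 1.91 m → arm 1.91 m, τ = 246 × 1.91 = 469.9 N·m clockwise.
Load: 54.5 × 10 = 545 N down at 2.87 m → arm 2.87 m, τ = 545 × 2.87 = 1564 N·m clockwise.
Block: 7.1 × 10 = 71 N down at 0.243 m → arm 0.243 m, τ = 71 × 0.243 = 17.25 N·m clockwise.
Sign: 9.83 × 10 = 98.3 N down at 0.873 m → arm 0.873 m, τ = 98.3 × 0.873 = 85.82 N·m clockwise.
Net load moment about support A = 2137 N·m clockwise.
Reaction R at support B is upward at 3.31 m, arm 3.31 m → moment R × 3.31 counterclockwise.
Balancing moments: R × 3.31 = 2137, giving R = 646 N.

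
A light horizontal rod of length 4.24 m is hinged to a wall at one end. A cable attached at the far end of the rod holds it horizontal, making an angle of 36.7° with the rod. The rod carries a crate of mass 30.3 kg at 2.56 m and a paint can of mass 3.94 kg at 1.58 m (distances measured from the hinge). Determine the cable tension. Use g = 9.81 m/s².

T ≈ 324 N

Sum moments about the hinge (the unknown hinge reaction has zero arm there).
Crate: 30.3 × 9.81 = 297.2 N down at 2.56 m → arm 2.56 m, τ = 297.2 × 2.56 = 760.8 N·m clockwise.
Paint can: 3.94 × 9.81 = 38.65 N down at 1.58 m → arm 1.58 m, τ = 38.65 × 1.58 = 61.07 N·m clockwise.
Total clockwise load moment = 821.9 N·m.
The cable tension T acts at 4.24 m; only its component perpendicular to the rod, T sinθ, produces torque. sin 36.7° = 0.5976.
Στ = 0 ⇒ T × 4.24 × 0.5976 = 821.9 ⇒ T = 821.9 / 2.534 = 324 N.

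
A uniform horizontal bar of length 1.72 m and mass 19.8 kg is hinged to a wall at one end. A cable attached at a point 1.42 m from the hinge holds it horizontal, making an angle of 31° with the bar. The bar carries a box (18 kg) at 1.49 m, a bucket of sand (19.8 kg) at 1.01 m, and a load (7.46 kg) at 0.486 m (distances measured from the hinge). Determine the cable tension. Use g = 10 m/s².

Sum moments about the hinge (the unknown hinge reaction has zero arm there).
Beam weight: 19.8 × 10 = 198 N down at 0.86 m → arm 0.86 m, τ = 198 × 0.86 = 170.3 N·m clockwise.
Box: 18 × 10 = 180 N down at 1.49 m → arm 1.49 m, τ = 180 × 1.49 = 268.2 N·m clockwise.
Bucket of sand: 19.8 × 10 = 198 N down at 1.01 m → arm 1.01 m, τ = 198 × 1.01 = 200 N·m clockwise.
Load: 7.46 × 10 = 74.6 N down at 0.486 m → arm 0.486 m, τ = 74.6 × 0.486 = 36.26 N·m clockwise.
Total clockwise load moment = 674.8 N·m.
The cable tension T acts at 1.42 m; only its component perpendicular to the bar, T sinθ, produces torque. sin 31° = 0.515.
For rotational equilibrium, T × 1.42 × 0.515 = 674.8, so T = 674.8 / 0.7313 = 923 N.

T ≈ 923 N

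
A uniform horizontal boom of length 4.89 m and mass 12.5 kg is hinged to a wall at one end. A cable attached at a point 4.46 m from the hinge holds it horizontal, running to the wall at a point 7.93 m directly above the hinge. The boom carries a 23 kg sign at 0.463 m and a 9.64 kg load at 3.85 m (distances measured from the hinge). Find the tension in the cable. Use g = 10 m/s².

T ≈ 201 N

About the hinge:
Beam weight: 12.5 × 10 = 125 N down at 2.445 m → arm 2.445 m, τ = 125 × 2.445 = 305.6 N·m clockwise.
Sign: 23 × 10 = 230 N down at 0.463 m → arm 0.463 m, τ = 230 × 0.463 = 106.5 N·m clockwise.
Load: 9.64 × 10 = 96.4 N down at 3.85 m → arm 3.85 m, τ = 96.4 × 3.85 = 371.1 N·m clockwise.
Total clockwise load moment = 783.2 N·m.
The cable tension T acts at 4.46 m; only its component perpendicular to the boom, T sinθ, produces torque. sinθ = h/√(h²+d²) = 7.93/√(7.93²+4.46²) = 0.8716.
Στ = 0 ⇒ T × 4.46 × 0.8716 = 783.2 ⇒ T = 783.2 / 3.887 = 201 N.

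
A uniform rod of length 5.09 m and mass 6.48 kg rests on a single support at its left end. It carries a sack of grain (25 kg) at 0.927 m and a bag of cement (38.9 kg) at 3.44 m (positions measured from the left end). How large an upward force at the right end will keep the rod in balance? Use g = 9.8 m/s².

Choose the left end as the axis so the unknown pivot reaction has zero arm there.
Beam weight: 6.48 × 9.8 = 63.5 N down at 2.545 m → arm 2.545 m, τ = 63.5 × 2.545 = 161.6 N·m clockwise.
Sack of grain: 25 × 9.8 = 245 N down at 0.927 m → arm 0.927 m, τ = 245 × 0.927 = 227.1 N·m clockwise.
Bag of cement: 38.9 × 9.8 = 381.2 N down at 3.44 m → arm 3.44 m, τ = 381.2 × 3.44 = 1311 N·m clockwise.
Net moment of the loads = 1700 N·m clockwise.
The upward force F acts at the right end, arm 5.09 m, giving F × 5.09 counterclockwise.
For rotational equilibrium, F × 5.09 = 1700, so F = 1700 / 5.09 = 334 N.

F ≈ 334 N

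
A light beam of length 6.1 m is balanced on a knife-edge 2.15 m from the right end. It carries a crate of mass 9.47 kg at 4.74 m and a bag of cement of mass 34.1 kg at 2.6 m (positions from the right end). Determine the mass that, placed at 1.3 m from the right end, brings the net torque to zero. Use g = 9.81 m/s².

Choose the knife-edge (at 2.15 m from the right end) as the axis so the support reaction has zero arm there.
Crate: 9.47 × 9.81 = 92.9 N down at 4.74 m → arm 2.59 m, τ = 92.9 × 2.59 = 240.6 N·m counterclockwise.
Bag of cement: 34.1 × 9.81 = 334.5 N down at 2.6 m → arm 0.45 m, τ = 334.5 × 0.45 = 150.5 N·m counterclockwise.
Net moment of known loads = 391.1 N·m counterclockwise.
An unknown mass m at 1.3 m has arm 0.85 m; its moment is m·g·0.85 clockwise.
For rotational equilibrium, m × 9.81 × 0.85 = 391.1, so m = 391.1 / (9.81 × 0.85) = 46.9 kg.

m ≈ 46.9 kg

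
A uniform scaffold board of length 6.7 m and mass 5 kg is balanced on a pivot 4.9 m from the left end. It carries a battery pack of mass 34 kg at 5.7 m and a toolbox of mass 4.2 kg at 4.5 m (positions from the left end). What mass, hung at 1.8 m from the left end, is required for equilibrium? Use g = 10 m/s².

m ≈ 5.73 kg

Choose the pivot (at 4.9 m from the left end) as the axis so the support reaction has zero arm there.
Beam weight: 5 × 10 = 50 N down at 3.35 m → arm 1.55 m, τ = 50 × 1.55 = 77.5 N·m counterclockwise.
Battery pack: 34 × 10 = 340 N down at 5.7 m → arm 0.8 m, τ = 340 × 0.8 = 272 N·m clockwise.
Toolbox: 4.2 × 10 = 42 N down at 4.5 m → arm 0.4 m, τ = 42 × 0.4 = 16.8 N·m counterclockwise.
Net moment of known loads = 177.7 N·m clockwise.
An unknown mass m at 1.8 m has arm 3.1 m; its moment is m·g·3.1 counterclockwise.
Balancing moments: m × 10 × 3.1 = 177.7, giving m = 177.7 / (10 × 3.1) = 5.73 kg.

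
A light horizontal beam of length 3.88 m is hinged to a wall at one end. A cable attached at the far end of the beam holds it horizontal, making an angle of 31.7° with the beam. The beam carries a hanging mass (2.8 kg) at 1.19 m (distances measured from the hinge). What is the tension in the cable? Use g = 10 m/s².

T ≈ 16.3 N

Take moments about the hinge.
Hanging mass: 2.8 × 10 = 28 N down at 1.19 m → arm 1.19 m, τ = 28 × 1.19 = 33.32 N·m clockwise.
Total clockwise load moment = 33.32 N·m.
The cable tension T acts at 3.88 m; only its component perpendicular to the beam, T sinθ, produces torque. sin 31.7° = 0.5255.
Στ = 0 ⇒ T × 3.88 × 0.5255 = 33.32 ⇒ T = 33.32 / 2.039 = 16.3 N.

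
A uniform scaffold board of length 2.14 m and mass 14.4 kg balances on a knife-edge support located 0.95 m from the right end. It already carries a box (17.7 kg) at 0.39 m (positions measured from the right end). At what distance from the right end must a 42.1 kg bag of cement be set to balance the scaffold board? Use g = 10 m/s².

About the knife-edge support (at 0.95 m from the right end):
Beam weight: 14.4 × 10 = 144 N down at 1.07 m → arm 0.12 m, τ = 144 × 0.12 = 17.28 N·m counterclockwise.
Box: 17.7 × 10 = 177 N down at 0.39 m → arm 0.56 m, τ = 177 × 0.56 = 99.12 N·m clockwise.
Net moment of existing loads = 81.84 N·m clockwise.
The bag of cement weighs 42.1 × 10 = 421 N and must supply an equal counterclockwise moment, so its lever arm about the knife-edge support is 81.84 / 421 = 0.194 m.
That puts it at 0.95 + 0.194 = 1.14 m from the right end.

x ≈ 1.14 m from the right end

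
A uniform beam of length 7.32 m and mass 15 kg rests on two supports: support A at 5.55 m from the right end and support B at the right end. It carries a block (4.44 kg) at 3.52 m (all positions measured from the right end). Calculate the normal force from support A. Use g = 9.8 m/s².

R_A ≈ 125 N

Taking torques about support B:
Beam weight: 15 × 9.8 = 147 N down at 3.66 m → arm 3.66 m, τ = 147 × 3.66 = 538 N·m counterclockwise.
Block: 4.44 × 9.8 = 43.51 N down at 3.52 m → arm 3.52 m, τ = 43.51 × 3.52 = 153.2 N·m counterclockwise.
Net load moment about support B = 691.2 N·m counterclockwise.
Reaction R at support A is upward at 5.55 m, arm 5.55 m → moment R × 5.55 clockwise.
Στ = 0 ⇒ R × 5.55 = 691.2 ⇒ R = 125 N.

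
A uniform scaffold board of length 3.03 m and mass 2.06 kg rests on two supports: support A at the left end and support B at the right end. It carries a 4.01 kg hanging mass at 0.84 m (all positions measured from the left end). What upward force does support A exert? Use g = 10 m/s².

R_A ≈ 39.3 N

About support B:
Beam weight: 2.06 × 10 = 20.6 N down at 1.515 m → arm 1.515 m, τ = 20.6 × 1.515 = 31.21 N·m counterclockwise.
Hanging mass: 4.01 × 10 = 40.1 N down at 0.84 m → arm 2.19 m, τ = 40.1 × 2.19 = 87.82 N·m counterclockwise.
Net load moment about support B = 119 N·m counterclockwise.
Reaction R at support A is upward at 0 m, arm 3.03 m → moment R × 3.03 clockwise.
Balancing moments: R × 3.03 = 119, giving R = 39.3 N.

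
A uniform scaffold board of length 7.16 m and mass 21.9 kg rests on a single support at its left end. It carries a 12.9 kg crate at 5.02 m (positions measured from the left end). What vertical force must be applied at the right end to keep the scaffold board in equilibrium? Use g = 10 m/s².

About the left end:
Beam weight: 21.9 × 10 = 219 N down at 3.58 m → arm 3.58 m, τ = 219 × 3.58 = 784 N·m clockwise.
Crate: 12.9 × 10 = 129 N down at 5.02 m → arm 5.02 m, τ = 129 × 5.02 = 647.6 N·m clockwise.
Net moment of the loads = 1432 N·m clockwise.
The upward force F acts at the right end, arm 7.16 m, giving F × 7.16 counterclockwise.
Setting net torque to zero: F × 7.16 = 1432 → F = 1432 / 7.16 = 200 N.

F ≈ 200 N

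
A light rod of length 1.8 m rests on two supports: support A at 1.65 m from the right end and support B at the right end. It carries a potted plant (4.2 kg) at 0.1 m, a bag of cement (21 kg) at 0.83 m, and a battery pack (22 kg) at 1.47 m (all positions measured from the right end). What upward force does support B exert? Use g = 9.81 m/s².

R_B ≈ 165 N

About support A:
Potted plant: 4.2 × 9.81 = 41.2 N down at 0.1 m → arm 1.55 m, τ = 41.2 × 1.55 = 63.86 N·m clockwise.
Bag of cement: 21 × 9.81 = 206 N down at 0.83 m → arm 0.82 m, τ = 206 × 0.82 = 168.9 N·m clockwise.
Battery pack: 22 × 9.81 = 215.8 N down at 1.47 m → arm 0.18 m, τ = 215.8 × 0.18 = 38.84 N·m clockwise.
Net load moment about support A = 271.6 N·m clockwise.
Reaction R at support B is upward at 0 m, arm 1.65 m → moment R × 1.65 counterclockwise.
Setting net torque to zero: R × 1.65 = 271.6 → R = 165 N.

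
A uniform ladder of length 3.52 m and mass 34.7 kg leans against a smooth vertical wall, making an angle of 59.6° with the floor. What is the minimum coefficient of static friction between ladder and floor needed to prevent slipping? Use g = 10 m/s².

Sum moments about the foot of the ladder (the floor normal and friction both act there and drop out).
Ladder weight 34.7×10 = 347 N acts at 1.76 m along the ladder; its horizontal arm is 1.76·cos59.6° = 0.8906 m → τ = 309 N·m clockwise.
Wall normal N acts horizontally at the top; its moment arm is the height L sinθ = 3.52·sin59.6° = 3.036 m, counterclockwise.
Στ = 0 ⇒ N × 3.036 = 309 ⇒ N = 101.8 N.
ΣFx = 0 ⇒ f = N_wall = 101.8 N. ΣFy = 0 ⇒ N_floor = 347 N.
μ_min = f / N_floor = 101.8 / 347 = 0.293.

μ_min ≈ 0.293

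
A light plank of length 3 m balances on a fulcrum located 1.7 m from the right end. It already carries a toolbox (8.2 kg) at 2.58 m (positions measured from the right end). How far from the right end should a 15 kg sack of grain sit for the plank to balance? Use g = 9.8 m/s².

About the fulcrum (at 1.7 m from the right end):
Toolbox: 8.2 × 9.8 = 80.36 N down at 2.58 m → arm 0.88 m, τ = 80.36 × 0.88 = 70.72 N·m counterclockwise.
Net moment of existing loads = 70.72 N·m counterclockwise.
The sack of grain weighs 15 × 9.8 = 147 N and must supply an equal clockwise moment, so its lever arm about the fulcrum is 70.72 / 147 = 0.481 m.
That puts it at 1.7 − 0.481 = 1.22 m from the right end.

x ≈ 1.22 m from the right end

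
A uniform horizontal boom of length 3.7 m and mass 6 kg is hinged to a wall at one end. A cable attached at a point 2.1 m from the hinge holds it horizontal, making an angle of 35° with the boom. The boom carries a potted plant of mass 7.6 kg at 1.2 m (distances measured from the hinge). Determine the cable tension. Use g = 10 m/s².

Sum moments about the hinge (the unknown hinge reaction has zero arm there).
Beam weight: 6 × 10 = 60 N down at 1.85 m → arm 1.85 m, τ = 60 × 1.85 = 111 N·m clockwise.
Potted plant: 7.6 × 10 = 76 N down at 1.2 m → arm 1.2 m, τ = 76 × 1.2 = 91.2 N·m clockwise.
Total clockwise load moment = 202.2 N·m.
The cable tension T acts at 2.1 m; only its component perpendicular to the boom, T sinθ, produces torque. sin 35° = 0.5736.
For rotational equilibrium, T × 2.1 × 0.5736 = 202.2, so T = 202.2 / 1.205 = 168 N.

T ≈ 168 N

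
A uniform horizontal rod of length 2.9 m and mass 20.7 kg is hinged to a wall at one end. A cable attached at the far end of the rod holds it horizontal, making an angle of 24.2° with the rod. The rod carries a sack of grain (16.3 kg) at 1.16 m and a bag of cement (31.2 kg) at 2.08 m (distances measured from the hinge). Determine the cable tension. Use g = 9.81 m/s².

T ≈ 939 N

Sum moments about the hinge (the unknown hinge reaction has zero arm there).
Beam weight: 20.7 × 9.81 = 203.1 N down at 1.45 m → arm 1.45 m, τ = 203.1 × 1.45 = 294.5 N·m clockwise.
Sack of grain: 16.3 × 9.81 = 159.9 N down at 1.16 m → arm 1.16 m, τ = 159.9 × 1.16 = 185.5 N·m clockwise.
Bag of cement: 31.2 × 9.81 = 306.1 N down at 2.08 m → arm 2.08 m, τ = 306.1 × 2.08 = 636.7 N·m clockwise.
Total clockwise load moment = 1117 N·m.
The cable tension T acts at 2.9 m; only its component perpendicular to the rod, T sinθ, produces torque. sin 24.2° = 0.4099.
Setting net torque to zero: T × 2.9 × 0.4099 = 1117 → T = 1117 / 1.189 = 939 N.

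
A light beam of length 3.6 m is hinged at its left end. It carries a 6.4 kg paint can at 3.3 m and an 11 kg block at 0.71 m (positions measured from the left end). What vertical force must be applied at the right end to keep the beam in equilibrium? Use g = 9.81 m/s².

F ≈ 78.8 N

About the left end:
Paint can: 6.4 × 9.81 = 62.78 N down at 3.3 m → arm 3.3 m, τ = 62.78 × 3.3 = 207.2 N·m clockwise.
Block: 11 × 9.81 = 107.9 N down at 0.71 m → arm 0.71 m, τ = 107.9 × 0.71 = 76.61 N·m clockwise.
Net moment of the loads = 283.8 N·m clockwise.
The upward force F acts at the right end, arm 3.6 m, giving F × 3.6 counterclockwise.
Στ = 0 ⇒ F × 3.6 = 283.8 ⇒ F = 283.8 / 3.6 = 78.8 N.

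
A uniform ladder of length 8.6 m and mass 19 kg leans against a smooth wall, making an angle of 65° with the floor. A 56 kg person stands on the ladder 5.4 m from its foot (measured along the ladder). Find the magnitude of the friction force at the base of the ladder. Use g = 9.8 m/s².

About the foot of the ladder:
Ladder weight 19×9.8 = 186.2 N acts at 4.3 m along the ladder; its horizontal arm is 4.3·cos65° = 1.817 m → τ = 338.3 N·m clockwise.
Person: 56×9.8 = 548.8 N at 5.4 m → arm 2.282 m → τ = 1252 N·m clockwise.
Wall normal N acts horizontally at the top; its moment arm is the height L sinθ = 8.6·sin65° = 7.794 m, counterclockwise.
For rotational equilibrium, N × 7.794 = 1590, so N = 204 N.
ΣFx = 0: friction at the foot balances the wall's push, so f = N_wall = 204 N.

f ≈ 204 N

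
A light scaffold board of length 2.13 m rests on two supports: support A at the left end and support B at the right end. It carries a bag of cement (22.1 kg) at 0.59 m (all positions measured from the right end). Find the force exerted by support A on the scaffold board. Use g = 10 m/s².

R_A ≈ 61.2 N

Take moments about support B.
Bag of cement: 22.1 × 10 = 221 N down at 0.59 m → arm 0.59 m, τ = 221 × 0.59 = 130.4 N·m counterclockwise.
Net load moment about support B = 130.4 N·m counterclockwise.
Reaction R at support A is upward at 2.13 m, arm 2.13 m → moment R × 2.13 clockwise.
Setting net torque to zero: R × 2.13 = 130.4 → R = 61.2 N.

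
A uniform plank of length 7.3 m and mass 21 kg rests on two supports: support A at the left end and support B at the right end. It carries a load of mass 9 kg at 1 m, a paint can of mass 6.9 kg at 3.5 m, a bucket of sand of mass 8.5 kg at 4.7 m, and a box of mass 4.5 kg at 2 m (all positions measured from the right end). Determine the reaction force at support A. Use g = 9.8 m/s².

R_A ≈ 213 N

Take moments about support B.
Beam weight: 21 × 9.8 = 205.8 N down at 3.65 m → arm 3.65 m, τ = 205.8 × 3.65 = 751.2 N·m counterclockwise.
Load: 9 × 9.8 = 88.2 N down at 1 m → arm 1 m, τ = 88.2 × 1 = 88.2 N·m counterclockwise.
Paint can: 6.9 × 9.8 = 67.62 N down at 3.5 m → arm 3.5 m, τ = 67.62 × 3.5 = 236.7 N·m counterclockwise.
Bucket of sand: 8.5 × 9.8 = 83.3 N down at 4.7 m → arm 4.7 m, τ = 83.3 × 4.7 = 391.5 N·m counterclockwise.
Box: 4.5 × 9.8 = 44.1 N down at 2 m → arm 2 m, τ = 44.1 × 2 = 88.2 N·m counterclockwise.
Net load moment about support B = 1556 N·m counterclockwise.
Reaction R at support A is upward at 7.3 m, arm 7.3 m → moment R × 7.3 clockwise.
Στ = 0 ⇒ R × 7.3 = 1556 ⇒ R = 213 N.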